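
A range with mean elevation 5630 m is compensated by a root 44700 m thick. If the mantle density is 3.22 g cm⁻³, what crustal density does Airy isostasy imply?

ρ_c h = (ρ_m − ρ_c) r → ρ_c (h + r) = ρ_m r → ρ_c = ρ_m r / (h + r).
ρ_c = 3.22 × 44700 m / (5630 m + 44700 m) = 2.86 g cm⁻³.

2.86 g cm⁻³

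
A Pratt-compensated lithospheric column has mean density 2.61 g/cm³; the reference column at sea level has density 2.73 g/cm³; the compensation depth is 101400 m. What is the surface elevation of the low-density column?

ρ_ref D = ρ (D + h) → h = D (ρ_ref − ρ)/ρ.
h = 101400 m × (2.73 − 2.61)/2.61 = 4660 m.

4660 m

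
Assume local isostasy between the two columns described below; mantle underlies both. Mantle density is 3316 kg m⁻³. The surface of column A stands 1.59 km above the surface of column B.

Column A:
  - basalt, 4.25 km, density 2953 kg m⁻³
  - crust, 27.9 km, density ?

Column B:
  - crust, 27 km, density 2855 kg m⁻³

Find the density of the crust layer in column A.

2740 kg m⁻³

Take the compensation level at the base of the deeper column (depth z_c below the surface of column A) and equate Σ ρ_i t_i down to z_c; mantle fills any gap and the z_c terms cancel.
Column A: 4.25×2953 + 27.9×ρ + (z_c − 32.15)×3316
Column B: 1.59×0 + 27×2855 + (z_c − 1.59 − 27)×3316
The z_c×3316 term appears on both sides and cancels. Collect the known terms of each column as K = Σ(ρt)_known − 3316 × (depth of known layers): K_A = 12550.25 − 3316×32.15 = −94059.15; K_B = 77085 − 3316×(1.59 + 27) = −17719.44.
Balance: K_A + 27.9×ρ = K_B, so ρ = (K_B − K_A)/27.9 = 76339.7/27.9 = 2740 kg m⁻³.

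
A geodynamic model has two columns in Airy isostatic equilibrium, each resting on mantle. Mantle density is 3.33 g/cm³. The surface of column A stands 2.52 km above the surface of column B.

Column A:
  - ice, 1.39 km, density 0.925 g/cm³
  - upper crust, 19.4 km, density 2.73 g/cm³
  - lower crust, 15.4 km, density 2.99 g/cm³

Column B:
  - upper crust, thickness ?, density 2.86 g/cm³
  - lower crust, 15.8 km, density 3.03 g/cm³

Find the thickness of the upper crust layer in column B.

15.1 km

Take the compensation level at the base of the deeper column (depth z_c below the surface of column A) and equate Σ ρ_i t_i down to z_c; mantle fills any gap and the z_c terms cancel.
Column A: 1.39×0.925 + 19.4×2.73 + 15.4×2.99 + (z_c − 36.19)×3.33
Column B: 2.52×0 + x×2.86 + 15.8×3.03 + (z_c − 2.52 − 15.8 − x)×3.33
The z_c×3.33 term appears on both sides and cancels. Collect the known terms of each column as K = Σ(ρt)_known − 3.33 × (depth of known layers): K_A = 100.29375 − 3.33×36.19 = −20.21895; K_B = 47.874 − 3.33×(2.52 + 15.8) = −13.1316.
Balance: K_A = K_B − x×(3.33 − 2.86), so x = (K_B − K_A)/(3.33 − 2.86) = 7.08735/0.47 = 15.1 km.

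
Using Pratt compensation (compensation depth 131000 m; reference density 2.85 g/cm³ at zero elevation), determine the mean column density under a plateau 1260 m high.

Pratt balance: ρ_ref D = ρ (D + h).
ρ = ρ_ref D/(D + h) = 2.85 × 131000 m/(131000 m + 1260 m) = 2.82 g/cm³.

2.82 g/cm³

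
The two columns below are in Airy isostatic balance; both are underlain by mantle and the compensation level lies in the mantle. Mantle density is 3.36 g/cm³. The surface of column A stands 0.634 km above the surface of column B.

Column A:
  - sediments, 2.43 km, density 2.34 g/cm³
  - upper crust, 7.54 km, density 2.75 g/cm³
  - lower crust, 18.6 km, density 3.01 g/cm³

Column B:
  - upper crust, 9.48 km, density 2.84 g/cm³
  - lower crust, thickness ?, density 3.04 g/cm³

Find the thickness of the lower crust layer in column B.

20.4 km

Take the compensation level at the base of the deeper column (depth z_c below the surface of column A) and equate Σ ρ_i t_i down to z_c; mantle fills any gap and the z_c terms cancel.
Column A: 2.43×2.34 + 7.54×2.75 + 18.6×3.01 + (z_c − 28.57)×3.36
Column B: 0.634×0 + 9.48×2.84 + x×3.04 + (z_c − 0.634 − 9.48 − x)×3.36
The z_c×3.36 term appears on both sides and cancels. Collect the known terms of each column as K = Σ(ρt)_known − 3.36 × (depth of known layers): K_A = 82.4072 − 3.36×28.57 = −13.588; K_B = 26.9232 − 3.36×(0.634 + 9.48) = −7.05984.
Balance: K_A = K_B − x×(3.36 − 3.04), so x = (K_B − K_A)/(3.36 − 3.04) = 6.52816/0.32 = 20.4 km.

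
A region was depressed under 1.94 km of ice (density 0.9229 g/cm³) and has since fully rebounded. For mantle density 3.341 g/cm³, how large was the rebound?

Removing the load lets mantle flow back in; uplift u satisfies ρ_ice t = ρ_m u.
u = t ρ_ice/ρ_m = 1.94 km × 0.9229/3.341 = 0.536 km.

0.536 km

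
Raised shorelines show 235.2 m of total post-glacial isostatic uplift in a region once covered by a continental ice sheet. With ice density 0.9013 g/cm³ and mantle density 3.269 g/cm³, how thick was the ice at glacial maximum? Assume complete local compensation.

u = t ρ_ice/ρ_m → t = u ρ_m/ρ_ice = 235.2 m × 3.269/0.9013 = 853 m.

853 m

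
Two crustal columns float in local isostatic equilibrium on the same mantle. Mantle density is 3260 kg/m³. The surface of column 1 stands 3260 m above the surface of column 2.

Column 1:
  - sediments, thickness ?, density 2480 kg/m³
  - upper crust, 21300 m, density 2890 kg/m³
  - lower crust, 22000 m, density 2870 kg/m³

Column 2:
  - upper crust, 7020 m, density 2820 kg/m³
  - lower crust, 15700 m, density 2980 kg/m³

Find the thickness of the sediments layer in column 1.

2120 m

Take the compensation level at the base of the deeper column (depth z_c below the surface of column 1) and equate Σ ρ_i t_i down to z_c; mantle fills any gap and the z_c terms cancel.
Column 1: x×2480 + 21300×2890 + 22000×2870 + (z_c − 43300 − x)×3260
Column 2: 3260×0 + 7020×2820 + 15700×2980 + (z_c − 3260 − 22720)×3260
The z_c×3260 term appears on both sides and cancels. Collect the known terms of each column as K = Σ(ρt)_known − 3260 × (depth of known layers): K_1 = 124697000 − 3260×43300 = −16461000; K_2 = 66582400 − 3260×(3260 + 22720) = −18112400.
Balance: K_1 − x×(3260 − 2480) = K_2, so x = (K_1 − K_2)/(3260 − 2480) = 1651400/780 = 2120 m.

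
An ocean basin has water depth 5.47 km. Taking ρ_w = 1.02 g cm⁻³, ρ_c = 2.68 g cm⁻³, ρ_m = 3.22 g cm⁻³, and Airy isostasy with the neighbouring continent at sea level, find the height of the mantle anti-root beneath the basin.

By Archimedes' principle applied to the lithosphere: replacing crust with seawater at the top is compensated by replacing crust with mantle at the base: d (ρ_c − ρ_w) = a (ρ_m − ρ_c).
a = d (ρ_c − ρ_w)/(ρ_m − ρ_c) = 5.47 km × 1.66/0.54 = 16.8 km.

16.8 km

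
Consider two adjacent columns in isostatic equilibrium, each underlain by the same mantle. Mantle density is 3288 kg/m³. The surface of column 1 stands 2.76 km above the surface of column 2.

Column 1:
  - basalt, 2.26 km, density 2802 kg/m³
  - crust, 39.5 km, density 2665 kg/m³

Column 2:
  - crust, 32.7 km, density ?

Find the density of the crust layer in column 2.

2780 kg/m³

Take the compensation level at the base of the deeper column (depth z_c below the surface of column 1) and equate Σ ρ_i t_i down to z_c; mantle fills any gap and the z_c terms cancel.
Column 1: 2.26×2802 + 39.5×2665 + (z_c − 41.76)×3288
Column 2: 2.76×0 + 32.7×ρ + (z_c − 2.76 − 32.7)×3288
The z_c×3288 term appears on both sides and cancels. Collect the known terms of each column as K = Σ(ρt)_known − 3288 × (depth of known layers): K_1 = 111600.02 − 3288×41.76 = −25706.86; K_2 = 0 − 3288×(2.76 + 32.7) = −116592.48.
Balance: K_1 = K_2 + 32.7×ρ, so ρ = (K_1 − K_2)/32.7 = 90885.6/32.7 = 2780 kg/m³.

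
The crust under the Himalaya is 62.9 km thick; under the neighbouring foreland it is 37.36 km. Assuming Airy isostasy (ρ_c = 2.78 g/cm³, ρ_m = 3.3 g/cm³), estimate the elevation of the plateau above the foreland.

4.02 km

Excess crust Δ = 62.9 km − 37.36 km = 25.54 km, split between elevation h and root r with h + r = Δ.
Airy balance ρ_c h = (ρ_m − ρ_c) r gives r = h ρ_c/(ρ_m − ρ_c), so h (1 + ρ_c/(ρ_m − ρ_c)) = Δ, i.e. h = Δ (ρ_m − ρ_c)/ρ_m.
h = 25.54 km × 0.52/3.3 = 4.02 km.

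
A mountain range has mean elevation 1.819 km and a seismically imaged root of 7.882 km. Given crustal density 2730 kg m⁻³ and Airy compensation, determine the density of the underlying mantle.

3360 kg m⁻³

Airy balance: ρ_c h = (ρ_m − ρ_c) r → ρ_m = ρ_c (1 + h/r).
ρ_m = 2730 × (1 + 1.819 km/7.882 km) = 3360 kg m⁻³.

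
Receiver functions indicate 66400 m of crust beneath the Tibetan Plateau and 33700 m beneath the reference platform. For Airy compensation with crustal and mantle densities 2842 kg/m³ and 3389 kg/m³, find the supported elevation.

5280 m

Excess crust Δ = 66400 m − 33700 m = 32700 m, split between elevation h and root r with h + r = Δ.
Airy balance ρ_c h = (ρ_m − ρ_c) r gives r = h ρ_c/(ρ_m − ρ_c), so h (1 + ρ_c/(ρ_m − ρ_c)) = Δ, i.e. h = Δ (ρ_m − ρ_c)/ρ_m.
h = 32700 m × 547/3389 = 5280 m.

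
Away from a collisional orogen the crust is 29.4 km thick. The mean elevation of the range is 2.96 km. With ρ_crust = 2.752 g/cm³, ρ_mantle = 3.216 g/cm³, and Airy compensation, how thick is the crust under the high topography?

Root depth r = h ρ_c / (ρ_m − ρ_c) = 2.96 km × 2.752 / 0.464 = 17.56 km.
Total thickness = T + h + r = 29.4 km + 2.96 km + 17.56 km = 49.9 km.

49.9 km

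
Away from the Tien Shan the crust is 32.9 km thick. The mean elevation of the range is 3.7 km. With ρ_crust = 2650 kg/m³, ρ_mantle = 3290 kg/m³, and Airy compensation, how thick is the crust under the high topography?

51.9 km

Root depth r = h ρ_c / (ρ_m − ρ_c) = 3.7 km × 2650 / 640 = 15.32 km.
Total thickness = T + h + r = 32.9 km + 3.7 km + 15.32 km = 51.9 km.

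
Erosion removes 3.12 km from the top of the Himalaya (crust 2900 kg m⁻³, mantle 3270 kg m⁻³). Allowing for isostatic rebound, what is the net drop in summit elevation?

Rebound u = e ρ_c/ρ_m = 3.12 km × 2900/3270 = 2.767 km.
Net surface drop = e − u = 3.12 km − 2.767 km = e (ρ_m − ρ_c)/ρ_m = 0.353 km.

0.353 km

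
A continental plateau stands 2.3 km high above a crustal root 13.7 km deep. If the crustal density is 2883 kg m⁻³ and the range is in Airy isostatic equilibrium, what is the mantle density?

Airy balance: ρ_c h = (ρ_m − ρ_c) r → ρ_m = ρ_c (1 + h/r).
ρ_m = 2883 × (1 + 2.3 km/13.7 km) = 3370 kg m⁻³.

3370 kg m⁻³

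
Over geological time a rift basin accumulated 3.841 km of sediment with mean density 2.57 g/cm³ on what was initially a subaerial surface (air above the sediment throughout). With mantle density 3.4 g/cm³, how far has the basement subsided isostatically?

2.9 km

Subaerial load: s = t ρ_sed / ρ_m = 3.841 km × 2.57/3.4 = 2.9 km.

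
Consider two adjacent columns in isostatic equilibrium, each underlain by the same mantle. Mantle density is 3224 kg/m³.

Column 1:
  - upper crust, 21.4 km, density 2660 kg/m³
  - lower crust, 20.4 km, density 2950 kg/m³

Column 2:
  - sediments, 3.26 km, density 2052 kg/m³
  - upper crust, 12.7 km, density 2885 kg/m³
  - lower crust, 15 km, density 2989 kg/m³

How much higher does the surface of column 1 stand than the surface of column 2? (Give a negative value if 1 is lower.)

For any compensation level in the mantle, the mantle terms cancel and isostasy reduces to e = (Σt_1 − Σt_2) − (Σ(ρt)_1 − Σ(ρt)_2) / ρ_m.
Σt_1 = 41.8 km; Σt_2 = 30.96 km; Σ(ρt)_1 = 117104; Σ(ρt)_2 = 88164.02 (in km·kg/m³).
e = (41.8 − 30.96) − (117104 − 88164.02) / 3224 = 1.86 km.

1.86 km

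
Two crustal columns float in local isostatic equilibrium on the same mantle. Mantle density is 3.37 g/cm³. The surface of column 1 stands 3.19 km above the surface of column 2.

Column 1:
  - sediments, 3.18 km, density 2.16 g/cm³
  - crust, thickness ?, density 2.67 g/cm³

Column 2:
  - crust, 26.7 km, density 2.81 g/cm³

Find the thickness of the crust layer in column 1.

31.2 km

Take the compensation level at the base of the deeper column (depth z_c below the surface of column 1) and equate Σ ρ_i t_i down to z_c; mantle fills any gap and the z_c terms cancel.
Column 1: 3.18×2.16 + x×2.67 + (z_c − 3.18 − x)×3.37
Column 2: 3.19×0 + 26.7×2.81 + (z_c − 3.19 − 26.7)×3.37
The z_c×3.37 term appears on both sides and cancels. Collect the known terms of each column as K = Σ(ρt)_known − 3.37 × (depth of known layers): K_1 = 6.8688 − 3.37×3.18 = −3.8478; K_2 = 75.027 − 3.37×(3.19 + 26.7) = −25.7023.
Balance: K_1 − x×(3.37 − 2.67) = K_2, so x = (K_1 − K_2)/(3.37 − 2.67) = 21.8545/0.7 = 31.2 km.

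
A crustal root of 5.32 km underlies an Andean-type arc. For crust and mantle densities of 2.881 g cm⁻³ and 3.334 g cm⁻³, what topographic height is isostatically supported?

0.837 km

By Archimedes' principle applied to the lithosphere: ρ_c h = (ρ_m − ρ_c) r.
h = r (ρ_m − ρ_c) / ρ_c = 5.32 km × (3.334 − 2.881) / 2.881 = 0.837 km.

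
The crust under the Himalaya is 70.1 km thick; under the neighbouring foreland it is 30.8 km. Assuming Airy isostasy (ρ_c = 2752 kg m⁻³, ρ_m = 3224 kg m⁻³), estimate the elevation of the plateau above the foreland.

Excess crust Δ = 70.1 km − 30.8 km = 39.3 km, split between elevation h and root r with h + r = Δ.
Airy balance ρ_c h = (ρ_m − ρ_c) r gives r = h ρ_c/(ρ_m − ρ_c), so h (1 + ρ_c/(ρ_m − ρ_c)) = Δ, i.e. h = Δ (ρ_m − ρ_c)/ρ_m.
h = 39.3 km × 472/3224 = 5.75 km.

5.75 km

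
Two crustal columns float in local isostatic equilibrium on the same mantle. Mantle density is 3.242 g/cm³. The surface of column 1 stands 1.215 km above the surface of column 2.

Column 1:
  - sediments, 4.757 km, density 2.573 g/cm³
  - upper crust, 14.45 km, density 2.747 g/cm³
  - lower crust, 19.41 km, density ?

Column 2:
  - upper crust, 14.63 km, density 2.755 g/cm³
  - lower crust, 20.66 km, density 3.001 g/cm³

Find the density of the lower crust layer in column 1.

2.95 g/cm³

Take the compensation level at the base of the deeper column (depth z_c below the surface of column 1) and equate Σ ρ_i t_i down to z_c; mantle fills any gap and the z_c terms cancel.
Column 1: 4.757×2.573 + 14.45×2.747 + 19.41×ρ + (z_c − 38.617)×3.242
Column 2: 1.215×0 + 14.63×2.755 + 20.66×3.001 + (z_c − 1.215 − 35.29)×3.242
The z_c×3.242 term appears on both sides and cancels. Collect the known terms of each column as K = Σ(ρt)_known − 3.242 × (depth of known layers): K_1 = 51.933911 − 3.242×38.617 = −73.262403; K_2 = 102.30631 − 3.242×(1.215 + 35.29) = −16.0429.
Balance: K_1 + 19.41×ρ = K_2, so ρ = (K_2 − K_1)/19.41 = 57.2195/19.41 = 2.95 g/cm³.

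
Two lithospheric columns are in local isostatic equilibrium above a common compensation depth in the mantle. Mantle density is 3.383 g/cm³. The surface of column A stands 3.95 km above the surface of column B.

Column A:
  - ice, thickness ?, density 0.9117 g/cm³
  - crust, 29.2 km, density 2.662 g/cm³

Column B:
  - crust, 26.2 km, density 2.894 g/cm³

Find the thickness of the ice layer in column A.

Take the compensation level at the base of the deeper column (depth z_c below the surface of column A) and equate Σ ρ_i t_i down to z_c; mantle fills any gap and the z_c terms cancel.
Column A: x×0.9117 + 29.2×2.662 + (z_c − 29.2 − x)×3.383
Column B: 3.95×0 + 26.2×2.894 + (z_c − 3.95 − 26.2)×3.383
The z_c×3.383 term appears on both sides and cancels. Collect the known terms of each column as K = Σ(ρt)_known − 3.383 × (depth of known layers): K_A = 77.7304 − 3.383×29.2 = −21.0532; K_B = 75.8228 − 3.383×(3.95 + 26.2) = −26.17465.
Balance: K_A − x×(3.383 − 0.9117) = K_B, so x = (K_A − K_B)/(3.383 − 0.9117) = 5.12145/2.4713 = 2.07 km.

2.07 km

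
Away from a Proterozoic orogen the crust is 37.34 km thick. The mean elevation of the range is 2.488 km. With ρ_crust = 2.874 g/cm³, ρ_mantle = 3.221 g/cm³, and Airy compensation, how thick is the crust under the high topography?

Root depth r = h ρ_c / (ρ_m − ρ_c) = 2.488 km × 2.874 / 0.347 = 20.61 km.
Total thickness = T + h + r = 37.34 km + 2.488 km + 20.61 km = 60.4 km.

60.4 km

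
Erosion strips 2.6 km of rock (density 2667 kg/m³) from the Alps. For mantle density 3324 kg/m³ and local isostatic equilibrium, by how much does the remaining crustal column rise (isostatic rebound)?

Unloading: uplift u = e ρ_c/ρ_m = 2.6 km × 2667/3324 = 2.09 km.

2.09 km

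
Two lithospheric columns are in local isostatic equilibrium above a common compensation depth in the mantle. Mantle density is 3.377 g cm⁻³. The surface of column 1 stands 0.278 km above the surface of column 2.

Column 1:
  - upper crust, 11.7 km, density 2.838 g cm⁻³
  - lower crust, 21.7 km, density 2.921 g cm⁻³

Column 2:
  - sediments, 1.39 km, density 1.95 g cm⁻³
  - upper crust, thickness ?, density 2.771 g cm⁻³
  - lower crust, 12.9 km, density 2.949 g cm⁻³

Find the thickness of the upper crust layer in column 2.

Take the compensation level at the base of the deeper column (depth z_c below the surface of column 1) and equate Σ ρ_i t_i down to z_c; mantle fills any gap and the z_c terms cancel.
Column 1: 11.7×2.838 + 21.7×2.921 + (z_c − 33.4)×3.377
Column 2: 0.278×0 + 1.39×1.95 + x×2.771 + 12.9×2.949 + (z_c − 0.278 − 14.29 − x)×3.377
The z_c×3.377 term appears on both sides and cancels. Collect the known terms of each column as K = Σ(ρt)_known − 3.377 × (depth of known layers): K_1 = 96.5903 − 3.377×33.4 = −16.2015; K_2 = 40.7526 − 3.377×(0.278 + 14.29) = −8.443536.
Balance: K_1 = K_2 − x×(3.377 − 2.771), so x = (K_2 − K_1)/(3.377 − 2.771) = 7.75796/0.606 = 12.8 km.

12.8 km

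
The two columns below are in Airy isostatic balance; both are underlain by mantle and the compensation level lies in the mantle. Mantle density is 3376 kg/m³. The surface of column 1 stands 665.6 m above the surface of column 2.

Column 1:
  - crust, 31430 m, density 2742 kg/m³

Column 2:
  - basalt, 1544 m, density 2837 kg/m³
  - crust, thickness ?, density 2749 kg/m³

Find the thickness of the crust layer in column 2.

Take the compensation level at the base of the deeper column (depth z_c below the surface of column 1) and equate Σ ρ_i t_i down to z_c; mantle fills any gap and the z_c terms cancel.
Column 1: 31430×2742 + (z_c − 31430)×3376
Column 2: 665.6×0 + 1544×2837 + x×2749 + (z_c − 665.6 − 1544 − x)×3376
The z_c×3376 term appears on both sides and cancels. Collect the known terms of each column as K = Σ(ρt)_known − 3376 × (depth of known layers): K_1 = 86181060 − 3376×31430 = −19926620; K_2 = 4380328 − 3376×(665.6 + 1544) = −3079281.6.
Balance: K_1 = K_2 − x×(3376 − 2749), so x = (K_2 − K_1)/(3376 − 2749) = 16847300/627 = 26900 m.

26900 m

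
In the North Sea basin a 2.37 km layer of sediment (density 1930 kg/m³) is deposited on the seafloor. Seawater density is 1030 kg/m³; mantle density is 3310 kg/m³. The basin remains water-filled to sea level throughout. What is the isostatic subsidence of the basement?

Submarine loading: the sediment displaces seawater, and the subsidence is in turn flooded, so s (ρ_m − ρ_w) = t (ρ_sed − ρ_w).
s = 2.37 km × (1930 − 1030) / (3310 − 1030) = 0.936 km.

0.936 km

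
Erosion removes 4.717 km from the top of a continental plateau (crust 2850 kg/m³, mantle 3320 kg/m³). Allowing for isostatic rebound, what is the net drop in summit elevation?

0.668 km

Rebound u = e ρ_c/ρ_m = 4.717 km × 2850/3320 = 4.049 km.
Net surface drop = e − u = 4.717 km − 4.049 km = e (ρ_m − ρ_c)/ρ_m = 0.668 km.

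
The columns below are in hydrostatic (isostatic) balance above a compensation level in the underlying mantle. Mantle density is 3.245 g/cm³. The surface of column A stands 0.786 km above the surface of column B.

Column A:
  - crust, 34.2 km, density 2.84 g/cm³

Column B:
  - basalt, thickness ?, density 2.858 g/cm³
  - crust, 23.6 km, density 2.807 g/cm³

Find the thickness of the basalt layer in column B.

2.49 km

Take the compensation level at the base of the deeper column (depth z_c below the surface of column A) and equate Σ ρ_i t_i down to z_c; mantle fills any gap and the z_c terms cancel.
Column A: 34.2×2.84 + (z_c − 34.2)×3.245
Column B: 0.786×0 + x×2.858 + 23.6×2.807 + (z_c − 0.786 − 23.6 − x)×3.245
The z_c×3.245 term appears on both sides and cancels. Collect the known terms of each column as K = Σ(ρt)_known − 3.245 × (depth of known layers): K_A = 97.128 − 3.245×34.2 = −13.851; K_B = 66.2452 − 3.245×(0.786 + 23.6) = −12.88737.
Balance: K_A = K_B − x×(3.245 − 2.858), so x = (K_B − K_A)/(3.245 − 2.858) = 0.96363/0.387 = 2.49 km.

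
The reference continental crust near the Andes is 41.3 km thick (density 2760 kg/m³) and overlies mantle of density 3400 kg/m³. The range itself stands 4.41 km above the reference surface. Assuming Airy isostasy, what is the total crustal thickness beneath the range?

64.7 km

Root depth r = h ρ_c / (ρ_m − ρ_c) = 4.41 km × 2760 / 640 = 19.02 km.
Total thickness = T + h + r = 41.3 km + 4.41 km + 19.02 km = 64.7 km.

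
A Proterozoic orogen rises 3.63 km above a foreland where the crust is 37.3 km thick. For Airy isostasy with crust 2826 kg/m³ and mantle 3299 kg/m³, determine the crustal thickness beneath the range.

62.6 km

Root depth r = h ρ_c / (ρ_m − ρ_c) = 3.63 km × 2826 / 473 = 21.69 km.
Total thickness = T + h + r = 37.3 km + 3.63 km + 21.69 km = 62.6 km.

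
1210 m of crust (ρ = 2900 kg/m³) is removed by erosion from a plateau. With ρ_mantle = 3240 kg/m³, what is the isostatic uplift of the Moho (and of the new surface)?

Unloading: uplift u = e ρ_c/ρ_m = 1210 m × 2900/3240 = 1080 m.

1080 m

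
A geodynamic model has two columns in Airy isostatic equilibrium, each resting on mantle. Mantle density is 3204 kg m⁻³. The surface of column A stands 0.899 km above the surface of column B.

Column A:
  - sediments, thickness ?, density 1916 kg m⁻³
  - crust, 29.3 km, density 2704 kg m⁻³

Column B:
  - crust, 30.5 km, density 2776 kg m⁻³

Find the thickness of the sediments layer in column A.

Take the compensation level at the base of the deeper column (depth z_c below the surface of column A) and equate Σ ρ_i t_i down to z_c; mantle fills any gap and the z_c terms cancel.
Column A: x×1916 + 29.3×2704 + (z_c − 29.3 − x)×3204
Column B: 0.899×0 + 30.5×2776 + (z_c − 0.899 − 30.5)×3204
The z_c×3204 term appears on both sides and cancels. Collect the known terms of each column as K = Σ(ρt)_known − 3204 × (depth of known layers): K_A = 79227.2 − 3204×29.3 = −14650; K_B = 84668 − 3204×(0.899 + 30.5) = −15934.396.
Balance: K_A − x×(3204 − 1916) = K_B, so x = (K_A − K_B)/(3204 − 1916) = 1284.4/1288 = 0.997 km.

0.997 km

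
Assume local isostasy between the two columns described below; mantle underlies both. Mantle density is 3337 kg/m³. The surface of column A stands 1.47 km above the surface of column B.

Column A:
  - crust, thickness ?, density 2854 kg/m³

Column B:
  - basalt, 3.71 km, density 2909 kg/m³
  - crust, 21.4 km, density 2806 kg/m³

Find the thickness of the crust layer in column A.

37 km

Take the compensation level at the base of the deeper column (depth z_c below the surface of column A) and equate Σ ρ_i t_i down to z_c; mantle fills any gap and the z_c terms cancel.
Column A: x×2854 + (z_c − 0 − x)×3337
Column B: 1.47×0 + 3.71×2909 + 21.4×2806 + (z_c − 1.47 − 25.11)×3337
The z_c×3337 term appears on both sides and cancels. Collect the known terms of each column as K = Σ(ρt)_known − 3337 × (depth of known layers): K_A = 0 − 3337×0 = 0; K_B = 70840.79 − 3337×(1.47 + 25.11) = −17856.67.
Balance: K_A − x×(3337 − 2854) = K_B, so x = (K_A − K_B)/(3337 − 2854) = 17856.7/483 = 37 km.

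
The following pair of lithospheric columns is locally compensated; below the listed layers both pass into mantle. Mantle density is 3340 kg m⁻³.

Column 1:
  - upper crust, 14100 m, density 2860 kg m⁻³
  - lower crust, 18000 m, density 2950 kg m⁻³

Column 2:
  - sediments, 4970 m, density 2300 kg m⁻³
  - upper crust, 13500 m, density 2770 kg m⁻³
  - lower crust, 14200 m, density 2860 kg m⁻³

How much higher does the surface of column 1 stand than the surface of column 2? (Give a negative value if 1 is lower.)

−1760 m

For any compensation level in the mantle, the mantle terms cancel and isostasy reduces to e = (Σt_1 − Σt_2) − (Σ(ρt)_1 − Σ(ρt)_2) / ρ_m.
Σt_1 = 32100 m; Σt_2 = 32670 m; Σ(ρt)_1 = 93426000; Σ(ρt)_2 = 89438000 (in m·kg m⁻³).
e = (32100 − 32670) − (93426000 − 89438000) / 3340 = −1760 m.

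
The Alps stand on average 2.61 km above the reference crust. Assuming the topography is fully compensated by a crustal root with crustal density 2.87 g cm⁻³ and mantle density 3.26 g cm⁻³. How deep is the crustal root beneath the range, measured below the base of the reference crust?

Balancing pressure at the compensation depth: the weight of the topography is balanced by the buoyancy of the root, ρ_c h = (ρ_m − ρ_c) r.
r = h · ρ_c / (ρ_m − ρ_c) = 2.61 km × 2.87 / (3.26 − 2.87) = 19.2 km.

19.2 km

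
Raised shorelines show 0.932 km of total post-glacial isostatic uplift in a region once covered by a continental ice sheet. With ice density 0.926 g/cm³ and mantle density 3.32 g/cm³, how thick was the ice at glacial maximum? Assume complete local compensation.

3.34 km

u = t ρ_ice/ρ_m → t = u ρ_m/ρ_ice = 0.932 km × 3.32/0.926 = 3.34 km.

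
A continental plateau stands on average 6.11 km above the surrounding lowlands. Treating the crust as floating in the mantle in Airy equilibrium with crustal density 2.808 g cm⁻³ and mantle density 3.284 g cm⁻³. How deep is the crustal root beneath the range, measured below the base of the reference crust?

36 km

Equating mass per unit area of the two columns: the weight of the topography is balanced by the buoyancy of the root, ρ_c h = (ρ_m − ρ_c) r.
r = h · ρ_c / (ρ_m − ρ_c) = 6.11 km × 2.808 / (3.284 − 2.808) = 36 km.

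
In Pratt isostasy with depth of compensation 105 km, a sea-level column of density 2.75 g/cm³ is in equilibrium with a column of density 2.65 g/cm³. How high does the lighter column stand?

ρ_ref D = ρ (D + h) → h = D (ρ_ref − ρ)/ρ.
h = 105 km × (2.75 − 2.65)/2.65 = 3.96 km.

3.96 km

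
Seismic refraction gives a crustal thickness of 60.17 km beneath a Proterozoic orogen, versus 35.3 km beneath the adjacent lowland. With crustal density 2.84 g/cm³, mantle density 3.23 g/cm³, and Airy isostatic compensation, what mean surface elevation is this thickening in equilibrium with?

3 km

Excess crust Δ = 60.17 km − 35.3 km = 24.87 km, split between elevation h and root r with h + r = Δ.
Airy balance ρ_c h = (ρ_m − ρ_c) r gives r = h ρ_c/(ρ_m − ρ_c), so h (1 + ρ_c/(ρ_m − ρ_c)) = Δ, i.e. h = Δ (ρ_m − ρ_c)/ρ_m.
h = 24.87 km × 0.39/3.23 = 3 km.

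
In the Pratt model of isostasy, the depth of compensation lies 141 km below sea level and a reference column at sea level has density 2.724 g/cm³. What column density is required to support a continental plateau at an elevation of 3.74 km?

Pratt balance: ρ_ref D = ρ (D + h).
ρ = ρ_ref D/(D + h) = 2.724 × 141 km/(141 km + 3.74 km) = 2.65 g/cm³.

2.65 g/cm³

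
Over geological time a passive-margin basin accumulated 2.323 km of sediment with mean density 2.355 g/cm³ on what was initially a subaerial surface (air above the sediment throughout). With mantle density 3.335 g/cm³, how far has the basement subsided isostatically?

Subaerial load: s = t ρ_sed / ρ_m = 2.323 km × 2.355/3.335 = 1.64 km.

1.64 km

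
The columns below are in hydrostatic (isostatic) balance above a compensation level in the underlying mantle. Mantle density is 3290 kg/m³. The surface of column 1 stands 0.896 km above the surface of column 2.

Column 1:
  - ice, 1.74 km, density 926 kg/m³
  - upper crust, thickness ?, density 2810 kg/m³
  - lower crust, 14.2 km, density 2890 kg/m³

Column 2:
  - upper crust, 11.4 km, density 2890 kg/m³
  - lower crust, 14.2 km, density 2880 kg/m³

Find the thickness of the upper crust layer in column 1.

7.37 km

Take the compensation level at the base of the deeper column (depth z_c below the surface of column 1) and equate Σ ρ_i t_i down to z_c; mantle fills any gap and the z_c terms cancel.
Column 1: 1.74×926 + x×2810 + 14.2×2890 + (z_c − 15.94 − x)×3290
Column 2: 0.896×0 + 11.4×2890 + 14.2×2880 + (z_c − 0.896 − 25.6)×3290
The z_c×3290 term appears on both sides and cancels. Collect the known terms of each column as K = Σ(ρt)_known − 3290 × (depth of known layers): K_1 = 42649.24 − 3290×15.94 = −9793.36; K_2 = 73842 − 3290×(0.896 + 25.6) = −13329.84.
Balance: K_1 − x×(3290 − 2810) = K_2, so x = (K_1 − K_2)/(3290 − 2810) = 3536.48/480 = 7.37 km.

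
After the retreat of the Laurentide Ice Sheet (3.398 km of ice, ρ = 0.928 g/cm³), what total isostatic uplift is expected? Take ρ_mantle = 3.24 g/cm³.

0.973 km

Removing the load lets mantle flow back in; uplift u satisfies ρ_ice t = ρ_m u.
u = t ρ_ice/ρ_m = 3.398 km × 0.928/3.24 = 0.973 km.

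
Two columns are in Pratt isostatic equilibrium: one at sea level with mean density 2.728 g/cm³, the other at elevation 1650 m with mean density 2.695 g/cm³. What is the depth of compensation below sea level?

ρ_ref D = ρ (D + h) → D (ρ_ref − ρ) = ρ h.
D = ρ h/(ρ_ref − ρ) = 2.695 × 1650 m/(2.728 − 2.695) = 135000 m.

135000 m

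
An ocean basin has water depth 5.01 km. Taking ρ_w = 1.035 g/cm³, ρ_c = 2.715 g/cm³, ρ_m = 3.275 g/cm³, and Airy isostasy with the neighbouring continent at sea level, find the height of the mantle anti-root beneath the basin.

For local isostatic compensation: replacing crust with seawater at the top is compensated by replacing crust with mantle at the base: d (ρ_c − ρ_w) = a (ρ_m − ρ_c).
a = d (ρ_c − ρ_w)/(ρ_m − ρ_c) = 5.01 km × 1.68/0.56 = 15 km.

15 km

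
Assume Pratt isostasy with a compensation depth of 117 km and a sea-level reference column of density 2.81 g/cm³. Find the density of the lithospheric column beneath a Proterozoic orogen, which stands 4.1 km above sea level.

Pratt balance: ρ_ref D = ρ (D + h).
ρ = ρ_ref D/(D + h) = 2.81 × 117 km/(117 km + 4.1 km) = 2.71 g/cm³.

2.71 g/cm³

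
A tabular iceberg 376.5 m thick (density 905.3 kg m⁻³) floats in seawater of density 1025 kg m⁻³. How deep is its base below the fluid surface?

333 m

Draft d = t ρ_obj/ρ_fluid = 376.5 m × 905.3/1025 = 333 m.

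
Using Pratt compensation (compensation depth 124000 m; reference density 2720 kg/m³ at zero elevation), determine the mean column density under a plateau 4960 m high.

Pratt balance: ρ_ref D = ρ (D + h).
ρ = ρ_ref D/(D + h) = 2720 × 124000 m/(124000 m + 4960 m) = 2620 kg/m³.

2620 kg/m³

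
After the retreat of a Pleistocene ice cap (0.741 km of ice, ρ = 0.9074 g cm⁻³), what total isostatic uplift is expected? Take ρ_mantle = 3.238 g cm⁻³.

Removing the load lets mantle flow back in; uplift u satisfies ρ_ice t = ρ_m u.
u = t ρ_ice/ρ_m = 0.741 km × 0.9074/3.238 = 0.208 km.

0.208 km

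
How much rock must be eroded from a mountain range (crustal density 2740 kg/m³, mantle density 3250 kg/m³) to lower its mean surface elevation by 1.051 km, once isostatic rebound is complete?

6.7 km

Net drop Δ = e − u = e − e ρ_c/ρ_m = e (ρ_m − ρ_c)/ρ_m.
e = Δ ρ_m/(ρ_m − ρ_c) = 1.051 km × 3250/510 = 6.7 km.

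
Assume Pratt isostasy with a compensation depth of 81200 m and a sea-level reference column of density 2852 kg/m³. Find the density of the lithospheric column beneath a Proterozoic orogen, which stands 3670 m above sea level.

2730 kg/m³

Pratt balance: ρ_ref D = ρ (D + h).
ρ = ρ_ref D/(D + h) = 2852 × 81200 m/(81200 m + 3670 m) = 2730 kg/m³.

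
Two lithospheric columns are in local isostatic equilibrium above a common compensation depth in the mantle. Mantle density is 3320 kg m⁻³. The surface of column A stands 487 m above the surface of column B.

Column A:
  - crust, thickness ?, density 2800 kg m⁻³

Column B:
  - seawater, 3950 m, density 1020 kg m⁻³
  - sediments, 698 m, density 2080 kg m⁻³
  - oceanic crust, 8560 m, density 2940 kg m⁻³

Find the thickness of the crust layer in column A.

Take the compensation level at the base of the deeper column (depth z_c below the surface of column A) and equate Σ ρ_i t_i down to z_c; mantle fills any gap and the z_c terms cancel.
Column A: x×2800 + (z_c − 0 − x)×3320
Column B: 487×0 + 3950×1020 + 698×2080 + 8560×2940 + (z_c − 487 − 13208)×3320
The z_c×3320 term appears on both sides and cancels. Collect the known terms of each column as K = Σ(ρt)_known − 3320 × (depth of known layers): K_A = 0 − 3320×0 = 0; K_B = 30647240 − 3320×(487 + 13208) = −14820160.
Balance: K_A − x×(3320 − 2800) = K_B, so x = (K_A − K_B)/(3320 − 2800) = 14820200/520 = 28500 m.

28500 m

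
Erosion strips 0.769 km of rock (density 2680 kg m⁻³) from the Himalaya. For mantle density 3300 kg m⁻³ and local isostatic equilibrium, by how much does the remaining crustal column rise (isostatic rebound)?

0.625 km

Unloading: uplift u = e ρ_c/ρ_m = 0.769 km × 2680/3300 = 0.625 km.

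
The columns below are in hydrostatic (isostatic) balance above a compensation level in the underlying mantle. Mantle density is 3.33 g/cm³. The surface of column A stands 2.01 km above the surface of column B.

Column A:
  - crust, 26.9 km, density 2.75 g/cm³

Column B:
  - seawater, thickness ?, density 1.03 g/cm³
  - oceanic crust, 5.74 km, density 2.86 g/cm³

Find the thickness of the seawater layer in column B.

2.7 km

Take the compensation level at the base of the deeper column (depth z_c below the surface of column A) and equate Σ ρ_i t_i down to z_c; mantle fills any gap and the z_c terms cancel.
Column A: 26.9×2.75 + (z_c − 26.9)×3.33
Column B: 2.01×0 + x×1.03 + 5.74×2.86 + (z_c − 2.01 − 5.74 − x)×3.33
The z_c×3.33 term appears on both sides and cancels. Collect the known terms of each column as K = Σ(ρt)_known − 3.33 × (depth of known layers): K_A = 73.975 − 3.33×26.9 = −15.602; K_B = 16.4164 − 3.33×(2.01 + 5.74) = −9.3911.
Balance: K_A = K_B − x×(3.33 − 1.03), so x = (K_B − K_A)/(3.33 − 1.03) = 6.2109/2.3 = 2.7 km.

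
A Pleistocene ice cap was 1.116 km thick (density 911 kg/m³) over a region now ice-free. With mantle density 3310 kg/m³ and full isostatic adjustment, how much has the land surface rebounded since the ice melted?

0.307 km

Removing the load lets mantle flow back in; uplift u satisfies ρ_ice t = ρ_m u.
u = t ρ_ice/ρ_m = 1.116 km × 911/3310 = 0.307 km.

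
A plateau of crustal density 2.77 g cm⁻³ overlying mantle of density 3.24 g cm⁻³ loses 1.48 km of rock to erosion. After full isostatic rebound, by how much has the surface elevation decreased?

0.215 km

Rebound u = e ρ_c/ρ_m = 1.48 km × 2.77/3.24 = 1.265 km.
Net surface drop = e − u = 1.48 km − 1.265 km = e (ρ_m − ρ_c)/ρ_m = 0.215 km.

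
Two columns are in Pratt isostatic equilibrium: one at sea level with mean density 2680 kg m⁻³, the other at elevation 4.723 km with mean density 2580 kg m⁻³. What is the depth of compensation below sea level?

ρ_ref D = ρ (D + h) → D (ρ_ref − ρ) = ρ h.
D = ρ h/(ρ_ref − ρ) = 2580 × 4.723 km/(2680 − 2580) = 122 km.

122 km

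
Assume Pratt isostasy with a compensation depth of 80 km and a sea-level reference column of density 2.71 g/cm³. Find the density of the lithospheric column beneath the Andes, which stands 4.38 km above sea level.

2.57 g/cm³

Pratt balance: ρ_ref D = ρ (D + h).
ρ = ρ_ref D/(D + h) = 2.71 × 80 km/(80 km + 4.38 km) = 2.57 g/cm³.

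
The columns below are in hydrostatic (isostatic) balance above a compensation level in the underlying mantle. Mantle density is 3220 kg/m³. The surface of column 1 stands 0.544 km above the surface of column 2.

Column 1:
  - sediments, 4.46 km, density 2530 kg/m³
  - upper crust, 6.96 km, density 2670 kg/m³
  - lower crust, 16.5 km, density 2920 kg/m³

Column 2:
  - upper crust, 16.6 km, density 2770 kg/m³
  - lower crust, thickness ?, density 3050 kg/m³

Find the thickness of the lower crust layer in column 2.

15.5 km

Take the compensation level at the base of the deeper column (depth z_c below the surface of column 1) and equate Σ ρ_i t_i down to z_c; mantle fills any gap and the z_c terms cancel.
Column 1: 4.46×2530 + 6.96×2670 + 16.5×2920 + (z_c − 27.92)×3220
Column 2: 0.544×0 + 16.6×2770 + x×3050 + (z_c − 0.544 − 16.6 − x)×3220
The z_c×3220 term appears on both sides and cancels. Collect the known terms of each column as K = Σ(ρt)_known − 3220 × (depth of known layers): K_1 = 78047 − 3220×27.92 = −11855.4; K_2 = 45982 − 3220×(0.544 + 16.6) = −9221.68.
Balance: K_1 = K_2 − x×(3220 − 3050), so x = (K_2 − K_1)/(3220 − 3050) = 2633.72/170 = 15.5 km.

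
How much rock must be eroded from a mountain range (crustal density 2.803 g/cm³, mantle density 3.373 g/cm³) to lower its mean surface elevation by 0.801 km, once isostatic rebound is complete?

Net drop Δ = e − u = e − e ρ_c/ρ_m = e (ρ_m − ρ_c)/ρ_m.
e = Δ ρ_m/(ρ_m − ρ_c) = 0.801 km × 3.373/0.57 = 4.74 km.

4.74 km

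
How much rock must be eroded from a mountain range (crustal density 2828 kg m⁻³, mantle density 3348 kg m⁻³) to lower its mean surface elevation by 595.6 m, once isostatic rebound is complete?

3830 m

Net drop Δ = e − u = e − e ρ_c/ρ_m = e (ρ_m − ρ_c)/ρ_m.
e = Δ ρ_m/(ρ_m − ρ_c) = 595.6 m × 3348/520 = 3830 m.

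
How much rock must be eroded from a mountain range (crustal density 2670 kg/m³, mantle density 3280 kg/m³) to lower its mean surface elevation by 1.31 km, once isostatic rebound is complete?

Net drop Δ = e − u = e − e ρ_c/ρ_m = e (ρ_m − ρ_c)/ρ_m.
e = Δ ρ_m/(ρ_m − ρ_c) = 1.31 km × 3280/610 = 7.04 km.

7.04 km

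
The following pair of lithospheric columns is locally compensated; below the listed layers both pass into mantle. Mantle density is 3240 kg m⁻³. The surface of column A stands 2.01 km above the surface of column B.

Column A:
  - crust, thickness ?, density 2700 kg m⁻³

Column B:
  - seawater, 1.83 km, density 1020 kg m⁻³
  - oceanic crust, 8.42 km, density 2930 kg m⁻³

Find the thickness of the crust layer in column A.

24.4 km

Take the compensation level at the base of the deeper column (depth z_c below the surface of column A) and equate Σ ρ_i t_i down to z_c; mantle fills any gap and the z_c terms cancel.
Column A: x×2700 + (z_c − 0 − x)×3240
Column B: 2.01×0 + 1.83×1020 + 8.42×2930 + (z_c − 2.01 − 10.25)×3240
The z_c×3240 term appears on both sides and cancels. Collect the known terms of each column as K = Σ(ρt)_known − 3240 × (depth of known layers): K_A = 0 − 3240×0 = 0; K_B = 26537.2 − 3240×(2.01 + 10.25) = −13185.2.
Balance: K_A − x×(3240 − 2700) = K_B, so x = (K_A − K_B)/(3240 − 2700) = 13185.2/540 = 24.4 km.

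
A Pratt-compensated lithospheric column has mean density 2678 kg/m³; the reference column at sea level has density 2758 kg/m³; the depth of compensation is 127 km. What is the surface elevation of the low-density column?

ρ_ref D = ρ (D + h) → h = D (ρ_ref − ρ)/ρ.
h = 127 km × (2758 − 2678)/2678 = 3.79 km.

3.79 km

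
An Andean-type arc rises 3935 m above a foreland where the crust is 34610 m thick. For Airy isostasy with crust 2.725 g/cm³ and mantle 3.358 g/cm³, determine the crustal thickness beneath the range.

55500 m

Root depth r = h ρ_c / (ρ_m − ρ_c) = 3935 m × 2.725 / 0.633 = 16940 m.
Total thickness = T + h + r = 34610 m + 3935 m + 16940 m = 55500 m.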